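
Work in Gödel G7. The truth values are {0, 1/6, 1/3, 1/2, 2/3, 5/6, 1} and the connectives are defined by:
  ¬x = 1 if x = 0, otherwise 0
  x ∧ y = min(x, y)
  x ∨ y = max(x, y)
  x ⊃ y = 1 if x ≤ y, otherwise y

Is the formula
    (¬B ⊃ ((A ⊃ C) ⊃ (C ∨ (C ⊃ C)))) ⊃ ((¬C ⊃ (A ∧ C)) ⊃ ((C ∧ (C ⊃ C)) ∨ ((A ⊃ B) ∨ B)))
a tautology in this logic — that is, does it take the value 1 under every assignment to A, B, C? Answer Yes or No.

Counterexample: take A = 1/6, B = 0, C = 1/6.
¬B = ¬0 = 1
A ⊃ C = 1/6 ⊃ 1/6 = 1
C ⊃ C = 1/6 ⊃ 1/6 = 1
C ∨ (C ⊃ C) = 1/6 ∨ 1 = 1
(A ⊃ C) ⊃ (C ∨ (C ⊃ C)) = 1 ⊃ 1 = 1
¬B ⊃ ((A ⊃ C) ⊃ (C ∨ (C ⊃ C))) = 1 ⊃ 1 = 1
¬C = ¬1/6 = 0
A ∧ C = 1/6 ∧ 1/6 = 1/6
¬C ⊃ (A ∧ C) = 0 ⊃ 1/6 = 1
C ⊃ C = 1/6 ⊃ 1/6 = 1
C ∧ (C ⊃ C) = 1/6 ∧ 1 = 1/6
A ⊃ B = 1/6 ⊃ 0 = 0
(A ⊃ B) ∨ B = 0 ∨ 0 = 0
(C ∧ (C ⊃ C)) ∨ ((A ⊃ B) ∨ B) = 1/6 ∨ 0 = 1/6
(¬C ⊃ (A ∧ C)) ⊃ ((C ∧ (C ⊃ C)) ∨ ((A ⊃ B) ∨ B)) = 1 ⊃ 1/6 = 1/6
(¬B ⊃ ((A ⊃ C) ⊃ (C ∨ (C ⊃ C)))) ⊃ ((¬C ⊃ (A ∧ C)) ⊃ ((C ∧ (C ⊃ C)) ∨ ((A ⊃ B) ∨ B))) = 1 ⊃ 1/6 = 1/6
This gives 1/6 ≠ 1.

No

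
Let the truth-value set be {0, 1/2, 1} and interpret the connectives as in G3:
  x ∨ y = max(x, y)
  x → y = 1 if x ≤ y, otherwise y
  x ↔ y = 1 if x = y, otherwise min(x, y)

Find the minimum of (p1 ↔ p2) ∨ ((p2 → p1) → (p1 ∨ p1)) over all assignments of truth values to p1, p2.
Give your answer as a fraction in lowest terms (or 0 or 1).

Take p1 = 1/2, p2 = 0:
p1 ↔ p2 = 1/2 ↔ 0 = 0
p2 → p1 = 0 → 1/2 = 1
p1 ∨ p1 = 1/2 ∨ 1/2 = 1/2
(p2 → p1) → (p1 ∨ p1) = 1 → 1/2 = 1/2
(p1 ↔ p2) ∨ ((p2 → p1) → (p1 ∨ p1)) = 0 ∨ 1/2 = 1/2
No assignment yields a value below 1/2, so this is the minimum.

1/2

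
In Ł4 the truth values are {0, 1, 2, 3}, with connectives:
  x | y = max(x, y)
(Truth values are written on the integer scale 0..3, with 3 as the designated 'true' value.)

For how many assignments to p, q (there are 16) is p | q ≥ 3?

7

p = 0, q = 0 ↦ 0  <
p = 0, q = 1 ↦ 1  <
p = 0, q = 2 ↦ 2  <
p = 0, q = 3 ↦ 3  ≥
p = 1, q = 0 ↦ 1  <
p = 1, q = 1 ↦ 1  <
p = 1, q = 2 ↦ 2  <
p = 1, q = 3 ↦ 3  ≥
p = 2, q = 0 ↦ 2  <
p = 2, q = 1 ↦ 2  <
p = 2, q = 2 ↦ 2  <
p = 2, q = 3 ↦ 3  ≥
p = 3, q = 0 ↦ 3  ≥
p = 3, q = 1 ↦ 3  ≥
p = 3, q = 2 ↦ 3  ≥
p = 3, q = 3 ↦ 3  ≥
So 7 of the 16 assignments meet the threshold.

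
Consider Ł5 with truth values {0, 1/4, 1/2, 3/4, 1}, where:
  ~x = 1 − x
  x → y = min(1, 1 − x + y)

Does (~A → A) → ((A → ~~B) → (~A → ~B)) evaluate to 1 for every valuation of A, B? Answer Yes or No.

Counterexample: take A = 1/4, B = 1.
~A = ~1/4 = 3/4
~A → A = 3/4 → 1/4 = 1/2
~B = ~1 = 0
~~B = ~0 = 1
A → ~~B = 1/4 → 1 = 1
~A = ~1/4 = 3/4
~B = ~1 = 0
~A → ~B = 3/4 → 0 = 1/4
(A → ~~B) → (~A → ~B) = 1 → 1/4 = 1/4
(~A → A) → ((A → ~~B) → (~A → ~B)) = 1/2 → 1/4 = 3/4
This gives 3/4 ≠ 1.

No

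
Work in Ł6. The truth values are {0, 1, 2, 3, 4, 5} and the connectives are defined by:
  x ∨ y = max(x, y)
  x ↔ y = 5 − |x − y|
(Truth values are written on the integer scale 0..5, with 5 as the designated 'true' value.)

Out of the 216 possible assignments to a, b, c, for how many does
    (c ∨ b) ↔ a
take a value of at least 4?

value 5: 36 assignments (counts)
value 4: 60 assignments (counts)
value 3: 48 assignments
value 2: 36 assignments
value 1: 24 assignments
value 0: 12 assignments
So 96 of the 216 assignments meet the threshold.

96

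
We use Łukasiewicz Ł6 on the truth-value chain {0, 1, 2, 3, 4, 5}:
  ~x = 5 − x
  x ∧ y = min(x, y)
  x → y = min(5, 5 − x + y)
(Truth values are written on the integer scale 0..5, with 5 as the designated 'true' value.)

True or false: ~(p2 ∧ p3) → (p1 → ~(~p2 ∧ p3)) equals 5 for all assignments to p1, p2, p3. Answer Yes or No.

No

Counterexample: take p1 = 1, p2 = 0, p3 = 5.
p2 ∧ p3 = 0 ∧ 5 = 0
~(p2 ∧ p3) = ~0 = 5
~p2 = ~0 = 5
~p2 ∧ p3 = 5 ∧ 5 = 5
~(~p2 ∧ p3) = ~5 = 0
p1 → ~(~p2 ∧ p3) = 1 → 0 = 4
~(p2 ∧ p3) → (p1 → ~(~p2 ∧ p3)) = 5 → 4 = 4
This gives 4 ≠ 5.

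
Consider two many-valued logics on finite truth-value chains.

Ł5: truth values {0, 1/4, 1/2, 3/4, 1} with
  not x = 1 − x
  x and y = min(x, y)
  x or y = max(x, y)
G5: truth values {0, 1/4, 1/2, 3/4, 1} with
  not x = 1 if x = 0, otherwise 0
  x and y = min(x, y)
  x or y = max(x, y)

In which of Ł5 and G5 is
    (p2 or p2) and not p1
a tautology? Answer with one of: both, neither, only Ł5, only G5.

neither

In Ł5: at p1 = 0, p2 = 0 the value is 0 — not a tautology.
In G5: at p1 = 0, p2 = 0 the value is 0 — not a tautology.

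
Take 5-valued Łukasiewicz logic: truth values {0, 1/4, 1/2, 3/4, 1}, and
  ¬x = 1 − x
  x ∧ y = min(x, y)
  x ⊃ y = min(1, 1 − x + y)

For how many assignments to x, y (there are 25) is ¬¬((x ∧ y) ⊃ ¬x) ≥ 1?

value 1: 18 assignments (counts)
value 3/4: 2 assignments
value 1/2: 3 assignments
value 1/4: 1 assignment
value 0: 1 assignment
So 18 of the 25 assignments meet the threshold.

18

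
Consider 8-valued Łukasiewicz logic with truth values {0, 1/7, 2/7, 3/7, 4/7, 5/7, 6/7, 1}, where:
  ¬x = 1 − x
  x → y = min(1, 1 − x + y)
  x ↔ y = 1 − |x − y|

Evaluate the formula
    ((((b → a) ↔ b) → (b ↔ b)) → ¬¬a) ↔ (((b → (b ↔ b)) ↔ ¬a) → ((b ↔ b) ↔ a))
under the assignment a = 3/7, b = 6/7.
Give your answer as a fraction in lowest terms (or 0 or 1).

b → a = 6/7 → 3/7 = 4/7
(b → a) ↔ b = 4/7 ↔ 6/7 = 5/7
b ↔ b = 6/7 ↔ 6/7 = 1
((b → a) ↔ b) → (b ↔ b) = 5/7 → 1 = 1
¬a = ¬3/7 = 4/7
¬¬a = ¬4/7 = 3/7
(((b → a) ↔ b) → (b ↔ b)) → ¬¬a = 1 → 3/7 = 3/7
b ↔ b = 6/7 ↔ 6/7 = 1
b → (b ↔ b) = 6/7 → 1 = 1
¬a = ¬3/7 = 4/7
(b → (b ↔ b)) ↔ ¬a = 1 ↔ 4/7 = 4/7
b ↔ b = 6/7 ↔ 6/7 = 1
(b ↔ b) ↔ a = 1 ↔ 3/7 = 3/7
((b → (b ↔ b)) ↔ ¬a) → ((b ↔ b) ↔ a) = 4/7 → 3/7 = 6/7
((((b → a) ↔ b) → (b ↔ b)) → ¬¬a) ↔ (((b → (b ↔ b)) ↔ ¬a) → ((b ↔ b) ↔ a)) = 3/7 ↔ 6/7 = 4/7

4/7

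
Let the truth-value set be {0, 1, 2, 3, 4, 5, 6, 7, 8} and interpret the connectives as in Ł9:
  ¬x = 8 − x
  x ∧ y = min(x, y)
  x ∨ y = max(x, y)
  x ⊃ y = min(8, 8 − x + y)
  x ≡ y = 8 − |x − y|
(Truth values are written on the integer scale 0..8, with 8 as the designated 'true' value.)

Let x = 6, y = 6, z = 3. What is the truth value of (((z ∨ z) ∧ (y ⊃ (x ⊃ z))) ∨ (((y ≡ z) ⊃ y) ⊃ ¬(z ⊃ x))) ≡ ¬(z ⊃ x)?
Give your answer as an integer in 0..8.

5

z ∨ z = 3 ∨ 3 = 3
x ⊃ z = 6 ⊃ 3 = 5
y ⊃ (x ⊃ z) = 6 ⊃ 5 = 7
(z ∨ z) ∧ (y ⊃ (x ⊃ z)) = 3 ∧ 7 = 3
y ≡ z = 6 ≡ 3 = 5
(y ≡ z) ⊃ y = 5 ⊃ 6 = 8
z ⊃ x = 3 ⊃ 6 = 8
¬(z ⊃ x) = ¬8 = 0
((y ≡ z) ⊃ y) ⊃ ¬(z ⊃ x) = 8 ⊃ 0 = 0
((z ∨ z) ∧ (y ⊃ (x ⊃ z))) ∨ (((y ≡ z) ⊃ y) ⊃ ¬(z ⊃ x)) = 3 ∨ 0 = 3
z ⊃ x = 3 ⊃ 6 = 8
¬(z ⊃ x) = ¬8 = 0
(((z ∨ z) ∧ (y ⊃ (x ⊃ z))) ∨ (((y ≡ z) ⊃ y) ⊃ ¬(z ⊃ x))) ≡ ¬(z ⊃ x) = 3 ≡ 0 = 5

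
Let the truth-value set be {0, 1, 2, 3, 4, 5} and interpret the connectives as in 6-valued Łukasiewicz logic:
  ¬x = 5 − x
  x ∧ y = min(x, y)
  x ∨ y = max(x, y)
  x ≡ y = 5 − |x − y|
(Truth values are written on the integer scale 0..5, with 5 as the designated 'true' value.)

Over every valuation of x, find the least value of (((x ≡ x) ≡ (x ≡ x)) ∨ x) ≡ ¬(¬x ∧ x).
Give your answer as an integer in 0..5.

Take x = 2:
x ≡ x = 2 ≡ 2 = 5
x ≡ x = 2 ≡ 2 = 5
(x ≡ x) ≡ (x ≡ x) = 5 ≡ 5 = 5
((x ≡ x) ≡ (x ≡ x)) ∨ x = 5 ∨ 2 = 5
¬x = ¬2 = 3
¬x ∧ x = 3 ∧ 2 = 2
¬(¬x ∧ x) = ¬2 = 3
(((x ≡ x) ≡ (x ≡ x)) ∨ x) ≡ ¬(¬x ∧ x) = 5 ≡ 3 = 3
No assignment yields a value below 3, so this is the minimum.

3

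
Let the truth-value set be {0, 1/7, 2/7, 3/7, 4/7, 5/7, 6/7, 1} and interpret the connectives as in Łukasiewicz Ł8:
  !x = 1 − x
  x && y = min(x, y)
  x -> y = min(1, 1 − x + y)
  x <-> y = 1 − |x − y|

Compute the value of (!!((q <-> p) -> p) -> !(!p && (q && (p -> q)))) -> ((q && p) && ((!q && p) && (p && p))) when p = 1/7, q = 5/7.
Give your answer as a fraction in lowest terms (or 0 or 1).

q <-> p = 5/7 <-> 1/7 = 3/7
(q <-> p) -> p = 3/7 -> 1/7 = 5/7
!((q <-> p) -> p) = !5/7 = 2/7
!!((q <-> p) -> p) = !2/7 = 5/7
!p = !1/7 = 6/7
p -> q = 1/7 -> 5/7 = 1
q && (p -> q) = 5/7 && 1 = 5/7
!p && (q && (p -> q)) = 6/7 && 5/7 = 5/7
!(!p && (q && (p -> q))) = !5/7 = 2/7
!!((q <-> p) -> p) -> !(!p && (q && (p -> q))) = 5/7 -> 2/7 = 4/7
q && p = 5/7 && 1/7 = 1/7
!q = !5/7 = 2/7
!q && p = 2/7 && 1/7 = 1/7
p && p = 1/7 && 1/7 = 1/7
(!q && p) && (p && p) = 1/7 && 1/7 = 1/7
(q && p) && ((!q && p) && (p && p)) = 1/7 && 1/7 = 1/7
(!!((q <-> p) -> p) -> !(!p && (q && (p -> q)))) -> ((q && p) && ((!q && p) && (p && p))) = 4/7 -> 1/7 = 4/7

4/7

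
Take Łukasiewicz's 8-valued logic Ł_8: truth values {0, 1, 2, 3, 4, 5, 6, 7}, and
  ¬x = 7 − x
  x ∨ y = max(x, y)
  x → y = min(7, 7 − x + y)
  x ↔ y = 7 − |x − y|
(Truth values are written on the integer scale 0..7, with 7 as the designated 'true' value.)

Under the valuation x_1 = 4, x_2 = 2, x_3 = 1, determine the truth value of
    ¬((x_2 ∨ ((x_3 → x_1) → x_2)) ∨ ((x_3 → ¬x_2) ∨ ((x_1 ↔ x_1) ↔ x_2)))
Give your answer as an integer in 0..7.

0

x_3 → x_1 = 1 → 4 = 7
(x_3 → x_1) → x_2 = 7 → 2 = 2
x_2 ∨ ((x_3 → x_1) → x_2) = 2 ∨ 2 = 2
¬x_2 = ¬2 = 5
x_3 → ¬x_2 = 1 → 5 = 7
x_1 ↔ x_1 = 4 ↔ 4 = 7
(x_1 ↔ x_1) ↔ x_2 = 7 ↔ 2 = 2
(x_3 → ¬x_2) ∨ ((x_1 ↔ x_1) ↔ x_2) = 7 ∨ 2 = 7
(x_2 ∨ ((x_3 → x_1) → x_2)) ∨ ((x_3 → ¬x_2) ∨ ((x_1 ↔ x_1) ↔ x_2)) = 2 ∨ 7 = 7
¬((x_2 ∨ ((x_3 → x_1) → x_2)) ∨ ((x_3 → ¬x_2) ∨ ((x_1 ↔ x_1) ↔ x_2))) = ¬7 = 0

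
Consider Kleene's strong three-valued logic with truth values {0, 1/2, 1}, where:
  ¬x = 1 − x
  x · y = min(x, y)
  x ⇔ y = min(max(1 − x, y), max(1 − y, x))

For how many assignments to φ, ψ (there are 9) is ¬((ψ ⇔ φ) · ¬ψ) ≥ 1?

4

φ = 0, ψ = 0 ↦ 0  <
φ = 0, ψ = 1/2 ↦ 1/2  <
φ = 0, ψ = 1 ↦ 1  ≥
φ = 1/2, ψ = 0 ↦ 1/2  <
φ = 1/2, ψ = 1/2 ↦ 1/2  <
φ = 1/2, ψ = 1 ↦ 1  ≥
φ = 1, ψ = 0 ↦ 1  ≥
φ = 1, ψ = 1/2 ↦ 1/2  <
φ = 1, ψ = 1 ↦ 1  ≥
So 4 of the 9 assignments meet the threshold.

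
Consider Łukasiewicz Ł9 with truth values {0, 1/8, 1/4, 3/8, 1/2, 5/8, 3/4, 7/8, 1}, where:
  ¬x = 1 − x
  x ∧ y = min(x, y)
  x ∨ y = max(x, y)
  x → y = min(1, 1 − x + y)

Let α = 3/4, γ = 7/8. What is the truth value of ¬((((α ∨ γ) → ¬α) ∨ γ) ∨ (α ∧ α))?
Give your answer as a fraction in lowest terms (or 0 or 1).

1/8

α ∨ γ = 3/4 ∨ 7/8 = 7/8
¬α = ¬3/4 = 1/4
(α ∨ γ) → ¬α = 7/8 → 1/4 = 3/8
((α ∨ γ) → ¬α) ∨ γ = 3/8 ∨ 7/8 = 7/8
α ∧ α = 3/4 ∧ 3/4 = 3/4
(((α ∨ γ) → ¬α) ∨ γ) ∨ (α ∧ α) = 7/8 ∨ 3/4 = 7/8
¬((((α ∨ γ) → ¬α) ∨ γ) ∨ (α ∧ α)) = ¬7/8 = 1/8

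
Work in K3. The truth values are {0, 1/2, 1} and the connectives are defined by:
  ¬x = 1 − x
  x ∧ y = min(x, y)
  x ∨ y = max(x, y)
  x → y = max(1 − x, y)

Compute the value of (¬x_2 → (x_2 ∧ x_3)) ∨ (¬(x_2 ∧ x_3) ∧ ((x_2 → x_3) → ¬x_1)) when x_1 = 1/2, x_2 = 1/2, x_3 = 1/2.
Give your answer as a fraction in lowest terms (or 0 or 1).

¬x_2 = ¬1/2 = 1/2
x_2 ∧ x_3 = 1/2 ∧ 1/2 = 1/2
¬x_2 → (x_2 ∧ x_3) = 1/2 → 1/2 = 1/2
x_2 ∧ x_3 = 1/2 ∧ 1/2 = 1/2
¬(x_2 ∧ x_3) = ¬1/2 = 1/2
x_2 → x_3 = 1/2 → 1/2 = 1/2
¬x_1 = ¬1/2 = 1/2
(x_2 → x_3) → ¬x_1 = 1/2 → 1/2 = 1/2
¬(x_2 ∧ x_3) ∧ ((x_2 → x_3) → ¬x_1) = 1/2 ∧ 1/2 = 1/2
(¬x_2 → (x_2 ∧ x_3)) ∨ (¬(x_2 ∧ x_3) ∧ ((x_2 → x_3) → ¬x_1)) = 1/2 ∨ 1/2 = 1/2

1/2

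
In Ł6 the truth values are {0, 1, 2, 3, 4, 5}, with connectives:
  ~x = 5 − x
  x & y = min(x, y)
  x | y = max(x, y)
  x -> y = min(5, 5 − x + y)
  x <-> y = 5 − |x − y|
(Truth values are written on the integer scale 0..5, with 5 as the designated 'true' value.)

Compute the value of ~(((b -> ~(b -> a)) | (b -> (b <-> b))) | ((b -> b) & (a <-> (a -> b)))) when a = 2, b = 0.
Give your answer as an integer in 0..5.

0

b -> a = 0 -> 2 = 5
~(b -> a) = ~5 = 0
b -> ~(b -> a) = 0 -> 0 = 5
b <-> b = 0 <-> 0 = 5
b -> (b <-> b) = 0 -> 5 = 5
(b -> ~(b -> a)) | (b -> (b <-> b)) = 5 | 5 = 5
b -> b = 0 -> 0 = 5
a -> b = 2 -> 0 = 3
a <-> (a -> b) = 2 <-> 3 = 4
(b -> b) & (a <-> (a -> b)) = 5 & 4 = 4
((b -> ~(b -> a)) | (b -> (b <-> b))) | ((b -> b) & (a <-> (a -> b))) = 5 | 4 = 5
~(((b -> ~(b -> a)) | (b -> (b <-> b))) | ((b -> b) & (a <-> (a -> b)))) = ~5 = 0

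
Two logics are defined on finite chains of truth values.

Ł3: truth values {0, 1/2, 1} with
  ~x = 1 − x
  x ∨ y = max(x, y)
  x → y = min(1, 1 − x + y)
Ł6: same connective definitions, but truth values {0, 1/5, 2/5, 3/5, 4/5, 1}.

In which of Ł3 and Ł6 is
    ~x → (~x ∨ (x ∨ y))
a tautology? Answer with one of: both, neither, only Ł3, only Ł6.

both

In Ł3: every assignment gives 1 — tautology.
In Ł6: every assignment gives 1 — tautology.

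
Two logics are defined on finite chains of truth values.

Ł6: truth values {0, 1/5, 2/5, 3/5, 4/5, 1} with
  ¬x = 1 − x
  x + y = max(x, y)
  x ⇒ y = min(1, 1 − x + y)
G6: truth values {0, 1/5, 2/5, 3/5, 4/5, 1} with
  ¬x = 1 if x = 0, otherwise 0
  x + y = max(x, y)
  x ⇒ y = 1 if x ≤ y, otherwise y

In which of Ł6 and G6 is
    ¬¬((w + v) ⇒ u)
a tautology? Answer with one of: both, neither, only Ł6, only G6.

In Ł6: at u = 0, v = 0, w = 1/5 the value is 4/5 — not a tautology.
In G6: at u = 0, v = 0, w = 1/5 the value is 0 — not a tautology.

neither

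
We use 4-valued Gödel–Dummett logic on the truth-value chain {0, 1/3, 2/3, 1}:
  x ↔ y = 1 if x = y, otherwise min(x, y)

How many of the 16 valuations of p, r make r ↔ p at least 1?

p = 0, r = 0 ↦ 1  ≥
p = 0, r = 1/3 ↦ 0  <
p = 0, r = 2/3 ↦ 0  <
p = 0, r = 1 ↦ 0  <
p = 1/3, r = 0 ↦ 0  <
p = 1/3, r = 1/3 ↦ 1  ≥
p = 1/3, r = 2/3 ↦ 1/3  <
p = 1/3, r = 1 ↦ 1/3  <
p = 2/3, r = 0 ↦ 0  <
p = 2/3, r = 1/3 ↦ 1/3  <
p = 2/3, r = 2/3 ↦ 1  ≥
p = 2/3, r = 1 ↦ 2/3  <
p = 1, r = 0 ↦ 0  <
p = 1, r = 1/3 ↦ 1/3  <
p = 1, r = 2/3 ↦ 2/3  <
p = 1, r = 1 ↦ 1  ≥
So 4 of the 16 assignments meet the threshold.

4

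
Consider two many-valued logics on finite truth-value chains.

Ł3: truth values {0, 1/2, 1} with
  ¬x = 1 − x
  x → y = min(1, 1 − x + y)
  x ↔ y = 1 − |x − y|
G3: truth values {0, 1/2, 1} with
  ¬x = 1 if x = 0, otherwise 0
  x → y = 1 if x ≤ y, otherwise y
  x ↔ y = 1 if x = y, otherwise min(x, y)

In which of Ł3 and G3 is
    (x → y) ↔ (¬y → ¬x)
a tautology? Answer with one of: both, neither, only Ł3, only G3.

only Ł3

In Ł3: every assignment gives 1 — tautology.
In G3: at x = 1, y = 1/2 the value is 1/2 — not a tautology.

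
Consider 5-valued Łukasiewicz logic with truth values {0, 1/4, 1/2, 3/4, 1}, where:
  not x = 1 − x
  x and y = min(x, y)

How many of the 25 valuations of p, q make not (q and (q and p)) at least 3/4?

value 1: 9 assignments (counts)
value 3/4: 7 assignments (counts)
value 1/2: 5 assignments
value 1/4: 3 assignments
value 0: 1 assignment
So 16 of the 25 assignments meet the threshold.

16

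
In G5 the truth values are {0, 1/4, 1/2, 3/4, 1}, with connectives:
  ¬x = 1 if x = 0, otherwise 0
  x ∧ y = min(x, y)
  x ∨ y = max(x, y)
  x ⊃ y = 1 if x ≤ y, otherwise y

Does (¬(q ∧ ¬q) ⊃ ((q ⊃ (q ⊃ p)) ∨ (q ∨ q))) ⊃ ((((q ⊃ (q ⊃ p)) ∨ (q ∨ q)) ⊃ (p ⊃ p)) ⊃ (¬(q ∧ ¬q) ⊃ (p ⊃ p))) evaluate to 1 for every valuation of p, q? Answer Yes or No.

Yes

At p = 3/4, q = 3/4, for instance:
¬q = ¬3/4 = 0
q ∧ ¬q = 3/4 ∧ 0 = 0
¬(q ∧ ¬q) = ¬0 = 1
q ⊃ p = 3/4 ⊃ 3/4 = 1
q ⊃ (q ⊃ p) = 3/4 ⊃ 1 = 1
q ∨ q = 3/4 ∨ 3/4 = 3/4
(q ⊃ (q ⊃ p)) ∨ (q ∨ q) = 1 ∨ 3/4 = 1
¬(q ∧ ¬q) ⊃ ((q ⊃ (q ⊃ p)) ∨ (q ∨ q)) = 1 ⊃ 1 = 1
p ⊃ p = 3/4 ⊃ 3/4 = 1
((q ⊃ (q ⊃ p)) ∨ (q ∨ q)) ⊃ (p ⊃ p) = 1 ⊃ 1 = 1
¬(q ∧ ¬q) ⊃ (p ⊃ p) = 1 ⊃ 1 = 1
(((q ⊃ (q ⊃ p)) ∨ (q ∨ q)) ⊃ (p ⊃ p)) ⊃ (¬(q ∧ ¬q) ⊃ (p ⊃ p)) = 1 ⊃ 1 = 1
(¬(q ∧ ¬q) ⊃ ((q ⊃ (q ⊃ p)) ∨ (q ∨ q))) ⊃ ((((q ⊃ (q ⊃ p)) ∨ (q ∨ q)) ⊃ (p ⊃ p)) ⊃ (¬(q ∧ ¬q) ⊃ (p ⊃ p))) = 1 ⊃ 1 = 1
and checking the remaining 24 assignments likewise gives ≥ 1 in every case.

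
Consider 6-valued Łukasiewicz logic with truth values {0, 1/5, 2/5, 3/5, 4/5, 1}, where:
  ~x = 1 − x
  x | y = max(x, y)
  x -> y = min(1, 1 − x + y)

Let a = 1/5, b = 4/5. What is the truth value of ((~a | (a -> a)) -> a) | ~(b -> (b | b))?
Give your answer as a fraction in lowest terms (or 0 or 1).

~a = ~1/5 = 4/5
a -> a = 1/5 -> 1/5 = 1
~a | (a -> a) = 4/5 | 1 = 1
(~a | (a -> a)) -> a = 1 -> 1/5 = 1/5
b | b = 4/5 | 4/5 = 4/5
b -> (b | b) = 4/5 -> 4/5 = 1
~(b -> (b | b)) = ~1 = 0
((~a | (a -> a)) -> a) | ~(b -> (b | b)) = 1/5 | 0 = 1/5

1/5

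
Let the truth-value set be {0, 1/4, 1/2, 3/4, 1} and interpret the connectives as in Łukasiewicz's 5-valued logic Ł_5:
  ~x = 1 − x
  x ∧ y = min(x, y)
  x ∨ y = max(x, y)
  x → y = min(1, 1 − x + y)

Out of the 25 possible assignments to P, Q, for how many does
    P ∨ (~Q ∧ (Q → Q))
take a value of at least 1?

value 1: 9 assignments (counts)
value 3/4: 7 assignments
value 1/2: 5 assignments
value 1/4: 3 assignments
value 0: 1 assignment
So 9 of the 25 assignments meet the threshold.

9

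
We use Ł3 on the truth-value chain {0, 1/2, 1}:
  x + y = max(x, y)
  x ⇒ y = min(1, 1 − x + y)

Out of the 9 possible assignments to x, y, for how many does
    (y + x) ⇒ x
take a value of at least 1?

6

x = 0, y = 0 ↦ 1  ≥
x = 0, y = 1/2 ↦ 1/2  <
x = 0, y = 1 ↦ 0  <
x = 1/2, y = 0 ↦ 1  ≥
x = 1/2, y = 1/2 ↦ 1  ≥
x = 1/2, y = 1 ↦ 1/2  <
x = 1, y = 0 ↦ 1  ≥
x = 1, y = 1/2 ↦ 1  ≥
x = 1, y = 1 ↦ 1  ≥
So 6 of the 9 assignments meet the threshold.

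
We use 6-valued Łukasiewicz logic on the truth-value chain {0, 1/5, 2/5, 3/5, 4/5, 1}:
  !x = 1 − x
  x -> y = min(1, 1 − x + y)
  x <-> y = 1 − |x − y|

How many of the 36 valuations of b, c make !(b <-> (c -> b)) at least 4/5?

value 1: 1 assignment (counts)
value 4/5: 3 assignments (counts)
value 3/5: 5 assignments
value 2/5: 7 assignments
value 1/5: 9 assignments
value 0: 11 assignments
So 4 of the 36 assignments meet the threshold.

4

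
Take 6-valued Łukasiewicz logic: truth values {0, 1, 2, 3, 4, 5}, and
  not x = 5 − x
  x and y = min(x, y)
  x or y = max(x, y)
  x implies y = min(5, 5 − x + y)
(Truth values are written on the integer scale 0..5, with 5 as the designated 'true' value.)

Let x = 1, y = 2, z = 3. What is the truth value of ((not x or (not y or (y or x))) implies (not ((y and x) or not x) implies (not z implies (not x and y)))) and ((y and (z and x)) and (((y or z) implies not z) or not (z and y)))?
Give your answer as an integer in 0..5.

not x = not 1 = 4
not y = not 2 = 3
y or x = 2 or 1 = 2
not y or (y or x) = 3 or 2 = 3
not x or (not y or (y or x)) = 4 or 3 = 4
y and x = 2 and 1 = 1
not x = not 1 = 4
(y and x) or not x = 1 or 4 = 4
not ((y and x) or not x) = not 4 = 1
not z = not 3 = 2
not x = not 1 = 4
not x and y = 4 and 2 = 2
not z implies (not x and y) = 2 implies 2 = 5
not ((y and x) or not x) implies (not z implies (not x and y)) = 1 implies 5 = 5
(not x or (not y or (y or x))) implies (not ((y and x) or not x) implies (not z implies (not x and y))) = 4 implies 5 = 5
z and x = 3 and 1 = 1
y and (z and x) = 2 and 1 = 1
y or z = 2 or 3 = 3
not z = not 3 = 2
(y or z) implies not z = 3 implies 2 = 4
z and y = 3 and 2 = 2
not (z and y) = not 2 = 3
((y or z) implies not z) or not (z and y) = 4 or 3 = 4
(y and (z and x)) and (((y or z) implies not z) or not (z and y)) = 1 and 4 = 1
((not x or (not y or (y or x))) implies (not ((y and x) or not x) implies (not z implies (not x and y)))) and ((y and (z and x)) and (((y or z) implies not z) or not (z and y))) = 5 and 1 = 1

1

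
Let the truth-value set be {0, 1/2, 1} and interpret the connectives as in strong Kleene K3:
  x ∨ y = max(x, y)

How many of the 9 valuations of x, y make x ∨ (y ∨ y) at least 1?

x = 0, y = 0 ↦ 0  <
x = 0, y = 1/2 ↦ 1/2  <
x = 0, y = 1 ↦ 1  ≥
x = 1/2, y = 0 ↦ 1/2  <
x = 1/2, y = 1/2 ↦ 1/2  <
x = 1/2, y = 1 ↦ 1  ≥
x = 1, y = 0 ↦ 1  ≥
x = 1, y = 1/2 ↦ 1  ≥
x = 1, y = 1 ↦ 1  ≥
So 5 of the 9 assignments meet the threshold.

5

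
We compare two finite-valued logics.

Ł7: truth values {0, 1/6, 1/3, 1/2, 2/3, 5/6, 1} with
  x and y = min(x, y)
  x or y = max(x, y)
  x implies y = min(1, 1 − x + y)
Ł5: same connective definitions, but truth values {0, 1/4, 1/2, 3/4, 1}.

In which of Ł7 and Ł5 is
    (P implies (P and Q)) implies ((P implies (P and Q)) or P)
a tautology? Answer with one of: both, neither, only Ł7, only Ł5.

both

In Ł7: every assignment gives 1 — tautology.
In Ł5: every assignment gives 1 — tautology.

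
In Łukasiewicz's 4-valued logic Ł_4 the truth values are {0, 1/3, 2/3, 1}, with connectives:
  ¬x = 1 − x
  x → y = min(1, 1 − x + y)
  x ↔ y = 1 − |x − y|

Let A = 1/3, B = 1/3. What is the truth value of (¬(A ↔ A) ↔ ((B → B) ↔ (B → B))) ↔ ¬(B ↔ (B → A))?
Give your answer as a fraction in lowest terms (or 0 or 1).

A ↔ A = 1/3 ↔ 1/3 = 1
¬(A ↔ A) = ¬1 = 0
B → B = 1/3 → 1/3 = 1
B → B = 1/3 → 1/3 = 1
(B → B) ↔ (B → B) = 1 ↔ 1 = 1
¬(A ↔ A) ↔ ((B → B) ↔ (B → B)) = 0 ↔ 1 = 0
B → A = 1/3 → 1/3 = 1
B ↔ (B → A) = 1/3 ↔ 1 = 1/3
¬(B ↔ (B → A)) = ¬1/3 = 2/3
(¬(A ↔ A) ↔ ((B → B) ↔ (B → B))) ↔ ¬(B ↔ (B → A)) = 0 ↔ 2/3 = 1/3

1/3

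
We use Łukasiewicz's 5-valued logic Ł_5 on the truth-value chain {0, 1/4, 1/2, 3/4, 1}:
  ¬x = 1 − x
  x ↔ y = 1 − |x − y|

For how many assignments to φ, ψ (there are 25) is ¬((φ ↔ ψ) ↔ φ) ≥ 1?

value 1: 2 assignments (counts)
value 3/4: 3 assignments
value 1/2: 6 assignments
value 1/4: 7 assignments
value 0: 7 assignments
So 2 of the 25 assignments meet the threshold.

2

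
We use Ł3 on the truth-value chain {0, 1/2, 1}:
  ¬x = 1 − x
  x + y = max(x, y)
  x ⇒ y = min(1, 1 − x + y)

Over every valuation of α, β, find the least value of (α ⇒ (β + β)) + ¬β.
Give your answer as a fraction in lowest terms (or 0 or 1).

Take α = 1, β = 1/2:
β + β = 1/2 + 1/2 = 1/2
α ⇒ (β + β) = 1 ⇒ 1/2 = 1/2
¬β = ¬1/2 = 1/2
(α ⇒ (β + β)) + ¬β = 1/2 + 1/2 = 1/2
No assignment yields a value below 1/2, so this is the minimum.

1/2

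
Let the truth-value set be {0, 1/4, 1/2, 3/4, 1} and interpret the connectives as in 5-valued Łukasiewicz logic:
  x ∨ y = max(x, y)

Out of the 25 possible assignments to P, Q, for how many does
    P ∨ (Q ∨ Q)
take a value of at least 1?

value 1: 9 assignments (counts)
value 3/4: 7 assignments
value 1/2: 5 assignments
value 1/4: 3 assignments
value 0: 1 assignment
So 9 of the 25 assignments meet the threshold.

9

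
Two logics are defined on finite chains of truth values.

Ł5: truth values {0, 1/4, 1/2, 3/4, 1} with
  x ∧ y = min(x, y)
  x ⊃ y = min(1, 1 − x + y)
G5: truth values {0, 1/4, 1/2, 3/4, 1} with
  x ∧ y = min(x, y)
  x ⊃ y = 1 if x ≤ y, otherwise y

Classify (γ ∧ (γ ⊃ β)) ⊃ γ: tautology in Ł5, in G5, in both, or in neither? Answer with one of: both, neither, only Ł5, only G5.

In Ł5: every assignment gives 1 — tautology.
In G5: every assignment gives 1 — tautology.

both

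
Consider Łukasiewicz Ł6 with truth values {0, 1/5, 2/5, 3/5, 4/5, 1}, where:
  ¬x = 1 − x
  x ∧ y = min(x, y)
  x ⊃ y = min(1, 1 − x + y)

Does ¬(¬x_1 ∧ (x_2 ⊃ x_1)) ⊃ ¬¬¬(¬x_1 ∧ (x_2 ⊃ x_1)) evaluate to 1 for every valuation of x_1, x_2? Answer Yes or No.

At x_1 = 1/5, x_2 = 3/5, for instance:
¬x_1 = ¬1/5 = 4/5
x_2 ⊃ x_1 = 3/5 ⊃ 1/5 = 3/5
¬x_1 ∧ (x_2 ⊃ x_1) = 4/5 ∧ 3/5 = 3/5
¬(¬x_1 ∧ (x_2 ⊃ x_1)) = ¬3/5 = 2/5
¬¬(¬x_1 ∧ (x_2 ⊃ x_1)) = ¬2/5 = 3/5
¬¬¬(¬x_1 ∧ (x_2 ⊃ x_1)) = ¬3/5 = 2/5
¬(¬x_1 ∧ (x_2 ⊃ x_1)) ⊃ ¬¬¬(¬x_1 ∧ (x_2 ⊃ x_1)) = 2/5 ⊃ 2/5 = 1
and checking the remaining 35 assignments likewise gives ≥ 1 in every case.

Yes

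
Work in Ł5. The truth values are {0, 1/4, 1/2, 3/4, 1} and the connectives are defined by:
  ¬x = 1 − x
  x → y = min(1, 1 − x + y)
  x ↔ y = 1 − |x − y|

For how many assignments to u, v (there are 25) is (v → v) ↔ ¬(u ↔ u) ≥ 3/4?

0

value 0: 25 assignments
So 0 of the 25 assignments meet the threshold.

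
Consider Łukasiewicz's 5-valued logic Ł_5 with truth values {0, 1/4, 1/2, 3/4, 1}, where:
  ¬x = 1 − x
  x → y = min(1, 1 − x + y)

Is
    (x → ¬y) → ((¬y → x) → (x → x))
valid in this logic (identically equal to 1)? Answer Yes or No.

At x = 1, y = 1/2, for instance:
¬y = ¬1/2 = 1/2
x → ¬y = 1 → 1/2 = 1/2
¬y → x = 1/2 → 1 = 1
x → x = 1 → 1 = 1
(¬y → x) → (x → x) = 1 → 1 = 1
(x → ¬y) → ((¬y → x) → (x → x)) = 1/2 → 1 = 1
and checking the remaining 24 assignments likewise gives ≥ 1 in every case.

Yes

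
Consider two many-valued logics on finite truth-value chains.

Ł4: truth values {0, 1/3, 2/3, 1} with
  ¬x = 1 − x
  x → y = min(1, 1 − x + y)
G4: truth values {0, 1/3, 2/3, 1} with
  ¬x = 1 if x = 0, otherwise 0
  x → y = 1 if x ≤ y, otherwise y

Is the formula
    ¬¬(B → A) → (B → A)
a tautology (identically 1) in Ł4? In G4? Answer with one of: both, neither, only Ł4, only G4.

only Ł4

In Ł4: every assignment gives 1 — tautology.
In G4: at A = 1/3, B = 2/3 the value is 1/3 — not a tautology.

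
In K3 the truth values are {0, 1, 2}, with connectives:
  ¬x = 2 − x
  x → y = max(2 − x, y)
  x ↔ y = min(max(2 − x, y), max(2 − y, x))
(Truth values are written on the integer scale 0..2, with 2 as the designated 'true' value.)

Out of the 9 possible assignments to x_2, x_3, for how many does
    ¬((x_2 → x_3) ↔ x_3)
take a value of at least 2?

1

x_2 = 0, x_3 = 0 ↦ 2  ≥
x_2 = 0, x_3 = 1 ↦ 1  <
x_2 = 0, x_3 = 2 ↦ 0  <
x_2 = 1, x_3 = 0 ↦ 1  <
x_2 = 1, x_3 = 1 ↦ 1  <
x_2 = 1, x_3 = 2 ↦ 0  <
x_2 = 2, x_3 = 0 ↦ 0  <
x_2 = 2, x_3 = 1 ↦ 1  <
x_2 = 2, x_3 = 2 ↦ 0  <
So 1 of the 9 assignments meets the threshold.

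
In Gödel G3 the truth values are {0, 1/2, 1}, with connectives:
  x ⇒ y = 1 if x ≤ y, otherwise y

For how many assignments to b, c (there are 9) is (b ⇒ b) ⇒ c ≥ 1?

3

b = 0, c = 0 ↦ 0  <
b = 0, c = 1/2 ↦ 1/2  <
b = 0, c = 1 ↦ 1  ≥
b = 1/2, c = 0 ↦ 0  <
b = 1/2, c = 1/2 ↦ 1/2  <
b = 1/2, c = 1 ↦ 1  ≥
b = 1, c = 0 ↦ 0  <
b = 1, c = 1/2 ↦ 1/2  <
b = 1, c = 1 ↦ 1  ≥
So 3 of the 9 assignments meet the threshold.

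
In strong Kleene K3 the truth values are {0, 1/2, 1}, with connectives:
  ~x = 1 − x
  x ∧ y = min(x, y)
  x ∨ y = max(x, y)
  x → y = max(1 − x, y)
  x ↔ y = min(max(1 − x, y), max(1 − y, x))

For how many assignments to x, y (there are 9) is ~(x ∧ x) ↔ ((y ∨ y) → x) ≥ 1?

x = 0, y = 0 ↦ 1  ≥
x = 0, y = 1/2 ↦ 1/2  <
x = 0, y = 1 ↦ 0  <
x = 1/2, y = 0 ↦ 1/2  <
x = 1/2, y = 1/2 ↦ 1/2  <
x = 1/2, y = 1 ↦ 1/2  <
x = 1, y = 0 ↦ 0  <
x = 1, y = 1/2 ↦ 0  <
x = 1, y = 1 ↦ 0  <
So 1 of the 9 assignments meets the threshold.

1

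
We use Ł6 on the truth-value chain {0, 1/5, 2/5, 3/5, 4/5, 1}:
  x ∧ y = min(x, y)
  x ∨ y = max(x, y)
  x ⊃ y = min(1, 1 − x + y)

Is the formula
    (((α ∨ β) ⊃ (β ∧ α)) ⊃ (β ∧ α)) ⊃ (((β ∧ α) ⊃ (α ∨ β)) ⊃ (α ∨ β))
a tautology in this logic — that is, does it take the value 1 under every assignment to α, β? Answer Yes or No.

At α = 2/5, β = 1, for instance:
α ∨ β = 2/5 ∨ 1 = 1
β ∧ α = 1 ∧ 2/5 = 2/5
(α ∨ β) ⊃ (β ∧ α) = 1 ⊃ 2/5 = 2/5
((α ∨ β) ⊃ (β ∧ α)) ⊃ (β ∧ α) = 2/5 ⊃ 2/5 = 1
(β ∧ α) ⊃ (α ∨ β) = 2/5 ⊃ 1 = 1
((β ∧ α) ⊃ (α ∨ β)) ⊃ (α ∨ β) = 1 ⊃ 1 = 1
(((α ∨ β) ⊃ (β ∧ α)) ⊃ (β ∧ α)) ⊃ (((β ∧ α) ⊃ (α ∨ β)) ⊃ (α ∨ β)) = 1 ⊃ 1 = 1
and checking the remaining 35 assignments likewise gives ≥ 1 in every case.

Yes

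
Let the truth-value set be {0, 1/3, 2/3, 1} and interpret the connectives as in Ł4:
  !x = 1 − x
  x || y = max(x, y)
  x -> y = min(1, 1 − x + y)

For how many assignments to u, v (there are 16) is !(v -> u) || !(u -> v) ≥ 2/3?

u = 0, v = 0 ↦ 0  <
u = 0, v = 1/3 ↦ 1/3  <
u = 0, v = 2/3 ↦ 2/3  ≥
u = 0, v = 1 ↦ 1  ≥
u = 1/3, v = 0 ↦ 1/3  <
u = 1/3, v = 1/3 ↦ 0  <
u = 1/3, v = 2/3 ↦ 1/3  <
u = 1/3, v = 1 ↦ 2/3  ≥
u = 2/3, v = 0 ↦ 2/3  ≥
u = 2/3, v = 1/3 ↦ 1/3  <
u = 2/3, v = 2/3 ↦ 0  <
u = 2/3, v = 1 ↦ 1/3  <
u = 1, v = 0 ↦ 1  ≥
u = 1, v = 1/3 ↦ 2/3  ≥
u = 1, v = 2/3 ↦ 1/3  <
u = 1, v = 1 ↦ 0  <
So 6 of the 16 assignments meet the threshold.

6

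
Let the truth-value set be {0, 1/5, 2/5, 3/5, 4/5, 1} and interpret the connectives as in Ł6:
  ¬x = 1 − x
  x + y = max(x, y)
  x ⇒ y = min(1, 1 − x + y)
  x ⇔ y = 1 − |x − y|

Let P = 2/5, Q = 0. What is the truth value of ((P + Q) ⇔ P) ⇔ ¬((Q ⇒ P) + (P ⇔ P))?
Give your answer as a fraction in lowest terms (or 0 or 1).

0

P + Q = 2/5 + 0 = 2/5
(P + Q) ⇔ P = 2/5 ⇔ 2/5 = 1
Q ⇒ P = 0 ⇒ 2/5 = 1
P ⇔ P = 2/5 ⇔ 2/5 = 1
(Q ⇒ P) + (P ⇔ P) = 1 + 1 = 1
¬((Q ⇒ P) + (P ⇔ P)) = ¬1 = 0
((P + Q) ⇔ P) ⇔ ¬((Q ⇒ P) + (P ⇔ P)) = 1 ⇔ 0 = 0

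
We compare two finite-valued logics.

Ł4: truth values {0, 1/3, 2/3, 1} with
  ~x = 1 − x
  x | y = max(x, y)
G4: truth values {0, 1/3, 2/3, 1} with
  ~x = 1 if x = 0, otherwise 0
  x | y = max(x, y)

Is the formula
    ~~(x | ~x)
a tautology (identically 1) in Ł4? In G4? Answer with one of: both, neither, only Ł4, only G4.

only G4

In Ł4: at x = 1/3 the value is 2/3 — not a tautology.
In G4: every assignment gives 1 — tautology.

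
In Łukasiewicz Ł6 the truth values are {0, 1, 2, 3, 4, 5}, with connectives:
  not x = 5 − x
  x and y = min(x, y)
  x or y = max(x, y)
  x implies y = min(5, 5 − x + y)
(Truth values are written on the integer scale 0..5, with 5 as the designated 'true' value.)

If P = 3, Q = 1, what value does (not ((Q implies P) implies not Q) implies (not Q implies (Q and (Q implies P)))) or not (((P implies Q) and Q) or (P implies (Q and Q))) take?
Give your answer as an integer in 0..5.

Q implies P = 1 implies 3 = 5
not Q = not 1 = 4
(Q implies P) implies not Q = 5 implies 4 = 4
not ((Q implies P) implies not Q) = not 4 = 1
not Q = not 1 = 4
Q implies P = 1 implies 3 = 5
Q and (Q implies P) = 1 and 5 = 1
not Q implies (Q and (Q implies P)) = 4 implies 1 = 2
not ((Q implies P) implies not Q) implies (not Q implies (Q and (Q implies P))) = 1 implies 2 = 5
P implies Q = 3 implies 1 = 3
(P implies Q) and Q = 3 and 1 = 1
Q and Q = 1 and 1 = 1
P implies (Q and Q) = 3 implies 1 = 3
((P implies Q) and Q) or (P implies (Q and Q)) = 1 or 3 = 3
not (((P implies Q) and Q) or (P implies (Q and Q))) = not 3 = 2
(not ((Q implies P) implies not Q) implies (not Q implies (Q and (Q implies P)))) or not (((P implies Q) and Q) or (P implies (Q and Q))) = 5 or 2 = 5

5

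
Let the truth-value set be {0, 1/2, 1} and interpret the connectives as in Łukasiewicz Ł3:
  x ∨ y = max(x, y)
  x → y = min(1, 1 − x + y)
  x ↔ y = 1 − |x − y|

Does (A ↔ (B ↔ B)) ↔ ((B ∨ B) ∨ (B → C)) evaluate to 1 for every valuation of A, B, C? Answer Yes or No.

Counterexample: take A = 0, B = 0, C = 0.
B ↔ B = 0 ↔ 0 = 1
A ↔ (B ↔ B) = 0 ↔ 1 = 0
B ∨ B = 0 ∨ 0 = 0
B → C = 0 → 0 = 1
(B ∨ B) ∨ (B → C) = 0 ∨ 1 = 1
(A ↔ (B ↔ B)) ↔ ((B ∨ B) ∨ (B → C)) = 0 ↔ 1 = 0
This gives 0 ≠ 1.

No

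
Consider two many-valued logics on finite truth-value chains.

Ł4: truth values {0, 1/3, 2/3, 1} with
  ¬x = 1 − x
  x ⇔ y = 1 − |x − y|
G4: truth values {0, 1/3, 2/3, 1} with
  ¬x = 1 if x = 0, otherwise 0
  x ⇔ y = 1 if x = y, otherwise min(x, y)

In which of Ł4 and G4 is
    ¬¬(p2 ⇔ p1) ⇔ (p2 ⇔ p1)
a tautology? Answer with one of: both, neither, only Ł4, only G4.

only Ł4

In Ł4: every assignment gives 1 — tautology.
In G4: at p1 = 1/3, p2 = 2/3 the value is 1/3 — not a tautology.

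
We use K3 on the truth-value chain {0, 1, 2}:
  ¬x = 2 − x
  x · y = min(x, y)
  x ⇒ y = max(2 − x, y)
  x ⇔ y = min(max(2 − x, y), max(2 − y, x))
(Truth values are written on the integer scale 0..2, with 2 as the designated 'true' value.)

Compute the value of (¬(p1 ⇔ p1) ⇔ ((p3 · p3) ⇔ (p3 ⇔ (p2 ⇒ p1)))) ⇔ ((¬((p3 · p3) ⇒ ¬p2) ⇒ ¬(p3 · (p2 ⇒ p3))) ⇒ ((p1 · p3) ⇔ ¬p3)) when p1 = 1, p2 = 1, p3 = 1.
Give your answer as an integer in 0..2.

p1 ⇔ p1 = 1 ⇔ 1 = 1
¬(p1 ⇔ p1) = ¬1 = 1
p3 · p3 = 1 · 1 = 1
p2 ⇒ p1 = 1 ⇒ 1 = 1
p3 ⇔ (p2 ⇒ p1) = 1 ⇔ 1 = 1
(p3 · p3) ⇔ (p3 ⇔ (p2 ⇒ p1)) = 1 ⇔ 1 = 1
¬(p1 ⇔ p1) ⇔ ((p3 · p3) ⇔ (p3 ⇔ (p2 ⇒ p1))) = 1 ⇔ 1 = 1
p3 · p3 = 1 · 1 = 1
¬p2 = ¬1 = 1
(p3 · p3) ⇒ ¬p2 = 1 ⇒ 1 = 1
¬((p3 · p3) ⇒ ¬p2) = ¬1 = 1
p2 ⇒ p3 = 1 ⇒ 1 = 1
p3 · (p2 ⇒ p3) = 1 · 1 = 1
¬(p3 · (p2 ⇒ p3)) = ¬1 = 1
¬((p3 · p3) ⇒ ¬p2) ⇒ ¬(p3 · (p2 ⇒ p3)) = 1 ⇒ 1 = 1
p1 · p3 = 1 · 1 = 1
¬p3 = ¬1 = 1
(p1 · p3) ⇔ ¬p3 = 1 ⇔ 1 = 1
(¬((p3 · p3) ⇒ ¬p2) ⇒ ¬(p3 · (p2 ⇒ p3))) ⇒ ((p1 · p3) ⇔ ¬p3) = 1 ⇒ 1 = 1
(¬(p1 ⇔ p1) ⇔ ((p3 · p3) ⇔ (p3 ⇔ (p2 ⇒ p1)))) ⇔ ((¬((p3 · p3) ⇒ ¬p2) ⇒ ¬(p3 · (p2 ⇒ p3))) ⇒ ((p1 · p3) ⇔ ¬p3)) = 1 ⇔ 1 = 1

1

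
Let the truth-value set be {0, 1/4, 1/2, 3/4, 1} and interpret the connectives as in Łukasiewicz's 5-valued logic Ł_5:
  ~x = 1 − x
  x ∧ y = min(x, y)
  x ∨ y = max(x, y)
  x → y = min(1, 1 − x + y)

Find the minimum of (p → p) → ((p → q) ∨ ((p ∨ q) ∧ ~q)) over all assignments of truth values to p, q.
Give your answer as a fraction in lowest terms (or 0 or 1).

1/2

Take p = 1/2, q = 0:
p → p = 1/2 → 1/2 = 1
p → q = 1/2 → 0 = 1/2
p ∨ q = 1/2 ∨ 0 = 1/2
~q = ~0 = 1
(p ∨ q) ∧ ~q = 1/2 ∧ 1 = 1/2
(p → q) ∨ ((p ∨ q) ∧ ~q) = 1/2 ∨ 1/2 = 1/2
(p → p) → ((p → q) ∨ ((p ∨ q) ∧ ~q)) = 1 → 1/2 = 1/2
No assignment yields a value below 1/2, so this is the minimum.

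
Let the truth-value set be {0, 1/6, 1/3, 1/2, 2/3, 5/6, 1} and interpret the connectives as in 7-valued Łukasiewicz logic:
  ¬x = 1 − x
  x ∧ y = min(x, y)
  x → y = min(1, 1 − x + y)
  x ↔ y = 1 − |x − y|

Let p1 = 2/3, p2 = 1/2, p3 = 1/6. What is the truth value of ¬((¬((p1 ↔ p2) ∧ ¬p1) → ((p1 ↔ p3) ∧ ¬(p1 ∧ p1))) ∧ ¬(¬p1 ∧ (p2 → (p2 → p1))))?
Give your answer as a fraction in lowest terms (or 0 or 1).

1/3

p1 ↔ p2 = 2/3 ↔ 1/2 = 5/6
¬p1 = ¬2/3 = 1/3
(p1 ↔ p2) ∧ ¬p1 = 5/6 ∧ 1/3 = 1/3
¬((p1 ↔ p2) ∧ ¬p1) = ¬1/3 = 2/3
p1 ↔ p3 = 2/3 ↔ 1/6 = 1/2
p1 ∧ p1 = 2/3 ∧ 2/3 = 2/3
¬(p1 ∧ p1) = ¬2/3 = 1/3
(p1 ↔ p3) ∧ ¬(p1 ∧ p1) = 1/2 ∧ 1/3 = 1/3
¬((p1 ↔ p2) ∧ ¬p1) → ((p1 ↔ p3) ∧ ¬(p1 ∧ p1)) = 2/3 → 1/3 = 2/3
¬p1 = ¬2/3 = 1/3
p2 → p1 = 1/2 → 2/3 = 1
p2 → (p2 → p1) = 1/2 → 1 = 1
¬p1 ∧ (p2 → (p2 → p1)) = 1/3 ∧ 1 = 1/3
¬(¬p1 ∧ (p2 → (p2 → p1))) = ¬1/3 = 2/3
(¬((p1 ↔ p2) ∧ ¬p1) → ((p1 ↔ p3) ∧ ¬(p1 ∧ p1))) ∧ ¬(¬p1 ∧ (p2 → (p2 → p1))) = 2/3 ∧ 2/3 = 2/3
¬((¬((p1 ↔ p2) ∧ ¬p1) → ((p1 ↔ p3) ∧ ¬(p1 ∧ p1))) ∧ ¬(¬p1 ∧ (p2 → (p2 → p1)))) = ¬2/3 = 1/3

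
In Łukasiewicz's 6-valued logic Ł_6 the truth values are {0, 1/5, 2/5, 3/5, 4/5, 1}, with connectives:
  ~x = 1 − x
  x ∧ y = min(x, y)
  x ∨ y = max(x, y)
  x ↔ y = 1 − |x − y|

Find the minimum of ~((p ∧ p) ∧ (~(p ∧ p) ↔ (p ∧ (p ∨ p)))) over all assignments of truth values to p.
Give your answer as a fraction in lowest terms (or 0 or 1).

2/5

Take p = 3/5:
p ∧ p = 3/5 ∧ 3/5 = 3/5
p ∧ p = 3/5 ∧ 3/5 = 3/5
~(p ∧ p) = ~3/5 = 2/5
p ∨ p = 3/5 ∨ 3/5 = 3/5
p ∧ (p ∨ p) = 3/5 ∧ 3/5 = 3/5
~(p ∧ p) ↔ (p ∧ (p ∨ p)) = 2/5 ↔ 3/5 = 4/5
(p ∧ p) ∧ (~(p ∧ p) ↔ (p ∧ (p ∨ p))) = 3/5 ∧ 4/5 = 3/5
~((p ∧ p) ∧ (~(p ∧ p) ↔ (p ∧ (p ∨ p)))) = ~3/5 = 2/5
No assignment yields a value below 2/5, so this is the minimum.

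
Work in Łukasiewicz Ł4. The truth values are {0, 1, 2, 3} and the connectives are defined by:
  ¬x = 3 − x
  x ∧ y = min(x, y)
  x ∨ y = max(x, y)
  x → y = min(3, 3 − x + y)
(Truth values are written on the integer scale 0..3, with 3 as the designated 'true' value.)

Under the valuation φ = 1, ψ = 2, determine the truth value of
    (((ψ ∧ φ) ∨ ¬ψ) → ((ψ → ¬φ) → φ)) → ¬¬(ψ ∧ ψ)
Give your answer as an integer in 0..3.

2

ψ ∧ φ = 2 ∧ 1 = 1
¬ψ = ¬2 = 1
(ψ ∧ φ) ∨ ¬ψ = 1 ∨ 1 = 1
¬φ = ¬1 = 2
ψ → ¬φ = 2 → 2 = 3
(ψ → ¬φ) → φ = 3 → 1 = 1
((ψ ∧ φ) ∨ ¬ψ) → ((ψ → ¬φ) → φ) = 1 → 1 = 3
ψ ∧ ψ = 2 ∧ 2 = 2
¬(ψ ∧ ψ) = ¬2 = 1
¬¬(ψ ∧ ψ) = ¬1 = 2
(((ψ ∧ φ) ∨ ¬ψ) → ((ψ → ¬φ) → φ)) → ¬¬(ψ ∧ ψ) = 3 → 2 = 2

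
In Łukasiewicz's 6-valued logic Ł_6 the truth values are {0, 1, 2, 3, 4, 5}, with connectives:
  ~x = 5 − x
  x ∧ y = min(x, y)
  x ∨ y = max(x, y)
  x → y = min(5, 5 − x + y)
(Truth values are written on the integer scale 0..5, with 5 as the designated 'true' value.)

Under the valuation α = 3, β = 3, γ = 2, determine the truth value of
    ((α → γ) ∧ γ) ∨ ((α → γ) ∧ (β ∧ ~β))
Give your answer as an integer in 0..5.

2

α → γ = 3 → 2 = 4
(α → γ) ∧ γ = 4 ∧ 2 = 2
α → γ = 3 → 2 = 4
~β = ~3 = 2
β ∧ ~β = 3 ∧ 2 = 2
(α → γ) ∧ (β ∧ ~β) = 4 ∧ 2 = 2
((α → γ) ∧ γ) ∨ ((α → γ) ∧ (β ∧ ~β)) = 2 ∨ 2 = 2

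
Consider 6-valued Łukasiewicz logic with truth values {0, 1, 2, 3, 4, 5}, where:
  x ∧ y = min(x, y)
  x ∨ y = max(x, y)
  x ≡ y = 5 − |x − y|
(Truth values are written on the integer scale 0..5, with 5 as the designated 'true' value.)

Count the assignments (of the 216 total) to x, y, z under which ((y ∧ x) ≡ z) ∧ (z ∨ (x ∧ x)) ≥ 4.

36

value 5: 6 assignments (counts)
value 4: 30 assignments (counts)
value 3: 54 assignments
value 2: 66 assignments
value 1: 42 assignments
value 0: 18 assignments
So 36 of the 216 assignments meet the threshold.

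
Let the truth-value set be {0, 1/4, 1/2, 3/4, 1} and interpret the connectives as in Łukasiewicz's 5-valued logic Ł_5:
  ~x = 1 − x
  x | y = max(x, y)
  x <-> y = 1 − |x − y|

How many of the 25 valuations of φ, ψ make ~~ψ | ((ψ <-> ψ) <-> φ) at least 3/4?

16

value 1: 9 assignments (counts)
value 3/4: 7 assignments (counts)
value 1/2: 5 assignments
value 1/4: 3 assignments
value 0: 1 assignment
So 16 of the 25 assignments meet the threshold.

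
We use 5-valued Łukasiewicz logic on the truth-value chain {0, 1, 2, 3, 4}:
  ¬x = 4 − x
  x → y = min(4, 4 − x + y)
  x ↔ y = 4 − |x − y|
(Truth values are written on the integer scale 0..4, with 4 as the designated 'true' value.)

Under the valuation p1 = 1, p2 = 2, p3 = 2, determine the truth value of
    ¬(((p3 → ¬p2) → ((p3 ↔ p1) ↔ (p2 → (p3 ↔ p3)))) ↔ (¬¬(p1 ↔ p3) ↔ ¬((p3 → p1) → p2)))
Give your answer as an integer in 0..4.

1

¬p2 = ¬2 = 2
p3 → ¬p2 = 2 → 2 = 4
p3 ↔ p1 = 2 ↔ 1 = 3
p3 ↔ p3 = 2 ↔ 2 = 4
p2 → (p3 ↔ p3) = 2 → 4 = 4
(p3 ↔ p1) ↔ (p2 → (p3 ↔ p3)) = 3 ↔ 4 = 3
(p3 → ¬p2) → ((p3 ↔ p1) ↔ (p2 → (p3 ↔ p3))) = 4 → 3 = 3
p1 ↔ p3 = 1 ↔ 2 = 3
¬(p1 ↔ p3) = ¬3 = 1
¬¬(p1 ↔ p3) = ¬1 = 3
p3 → p1 = 2 → 1 = 3
(p3 → p1) → p2 = 3 → 2 = 3
¬((p3 → p1) → p2) = ¬3 = 1
¬¬(p1 ↔ p3) ↔ ¬((p3 → p1) → p2) = 3 ↔ 1 = 2
((p3 → ¬p2) → ((p3 ↔ p1) ↔ (p2 → (p3 ↔ p3)))) ↔ (¬¬(p1 ↔ p3) ↔ ¬((p3 → p1) → p2)) = 3 ↔ 2 = 3
¬(((p3 → ¬p2) → ((p3 ↔ p1) ↔ (p2 → (p3 ↔ p3)))) ↔ (¬¬(p1 ↔ p3) ↔ ¬((p3 → p1) → p2))) = ¬3 = 1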